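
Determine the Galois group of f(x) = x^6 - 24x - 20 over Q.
The polynomial f is an irreducible sextic over Q, so G = Gal(f/Q) is one of the 16 transitive subgroups 6T1, ..., 6T16 of S_6. The discriminant of f is 746496000000 = 864000^2, a perfect square, so G is contained in A_6. The transitive groups of degree 6 contained in A_6 are: A_4 (6T4, order 12), S_4 (6T7, order 24), (C_3 x C_3) : C_4 (6T10, order 36), PSL(2,5) (6T12, order 60), A_6 (6T15, order 360). By Dedekind's theorem, for a prime p not dividing disc(f) the degrees of the irreducible factors of f mod p form the cycle type of an element of G. Factoring f modulo the 6 such primes p <= 23 (skipping 2, 3, 5, which divide the discriminant), each new pattern first appears at: mod 7: f = (x + 4)(x^5 + 3x^4 + 2x^3 + 6x^2 + 4x + 2), pattern 5+1; mod 23: f = (x + 2)(x + 11)(x + 16)(x^3 + 17x^2 + 13x + 7), pattern 3+1+1+1. No other pattern occurs in this range, so the set of observed cycle types is {5+1, 3+1+1+1}. Among the candidates above, the only group containing elements of all these cycle types is A_6 (6T15) — each of A_4 (6T4), S_4 (6T7), (C_3 x C_3) : C_4 (6T10), PSL(2,5) (6T12) lacks at least one of them. Hence G = A_6 (6T15), of order 360.

6T15: A_6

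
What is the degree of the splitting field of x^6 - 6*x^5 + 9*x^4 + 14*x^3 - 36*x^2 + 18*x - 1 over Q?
The degree of the splitting field over Q equals the order of the Galois group, so first determine the group. The polynomial f is an irreducible sextic over Q, so G = Gal(f/Q) is one of the 16 transitive subgroups 6T1, ..., 6T16 of S_6. The discriminant of f is -11156429376, which is not a perfect square, so G is not contained in A_6. The transitive groups of degree 6 not contained in A_6 are: C_6 (6T1, order 6), S_3 (6T2, order 6), D_6 (6T3, order 12), C_3 x S_3 (6T5, order 18), A_4 x C_2 (6T6, order 24), S_4 (6T8, order 24), S_3 x S_3 (6T9, order 36), S_4 x C_2 (6T11, order 48), (S_3 x S_3) : C_2 (6T13, order 72), PGL(2,5) (6T14, order 120), S_6 (6T16, order 720). By Dedekind's theorem, for a prime p not dividing disc(f) the degrees of the irreducible factors of f mod p form the cycle type of an element of G. Factoring f modulo the 33 such primes p <= 149 (skipping 2, 3, which divide the discriminant), each new pattern first appears at: mod 5: f = (x^3 + x + 4)(x^3 + 4x^2 + 3x + 1), pattern 3+3; mod 7: f = (x^6 + x^5 + 2x^4 + 6x^2 + 4x + 6), pattern 6; mod 17: f = (x + 3)(x + 4)(x^2 + 9x + 2)(x^2 + 12x + 12), pattern 2+2+1+1; mod 19: f = (x + 5)(x + 11)(x + 14)(x + 17)(x^2 + 4x + 1), pattern 2+1+1+1+1; mod 71: f = (x^2 + 9x + 68)(x^2 + 19x + 62)(x^2 + 37x + 21), pattern 2+2+2. No other pattern occurs in this range, so the set of observed cycle types is {3+3, 6, 2+2+1+1, 2+1+1+1+1, 2+2+2}. The candidates containing elements of all these cycle types are A_4 x C_2 (6T6) of order 24, S_4 x C_2 (6T11) of order 48, (S_3 x S_3) : C_2 (6T13) of order 72, S_6 (6T16) of order 720; the others are excluded. The observed types are precisely the cycle types that occur in A_4 x C_2 (6T6) (apart from the identity). Each of the other remaining candidates has further cycle types, and by the Chebotarev density theorem the matching factorization patterns would occur for a proportion of primes equal to their share of the group: S_4 x C_2 (6T11) additionally contains elements of type 4+2, 4+1+1 (12 of its 48 elements, about 25% of primes); (S_3 x S_3) : C_2 (6T13) additionally contains elements of type 4+2, 3+2+1, 3+1+1+1 (34 of its 72 elements, about 47% of primes); S_6 (6T16) additionally contains elements of type 5+1, 4+2, 4+1+1, 3+2+1, 3+1+1+1 (484 of its 720 elements, about 67% of primes). None of the 33 primes tested shows any such pattern (for each of these groups the chance of that is below 10^-4), which rules them out. Hence G = A_4 x C_2 (6T6), of order 24. The Galois group A_4 x C_2 (6T6) has order 24, so the splitting field has degree 24 over Q.

24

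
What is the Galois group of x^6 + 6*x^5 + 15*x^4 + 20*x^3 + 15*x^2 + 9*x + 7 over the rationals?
(S_3 x S_3) : C_2, the group 6T13 of order 72

The polynomial f is an irreducible sextic over Q, so G = Gal(f/Q) is one of the 16 transitive subgroups 6T1, ..., 6T16 of S_6. The discriminant of f is -9059283, which is not a perfect square, so G is not contained in A_6. The transitive groups of degree 6 not contained in A_6 are: C_6 (6T1, order 6), S_3 (6T2, order 6), D_6 (6T3, order 12), C_3 x S_3 (6T5, order 18), A_4 x C_2 (6T6, order 24), S_4 (6T8, order 24), S_3 x S_3 (6T9, order 36), S_4 x C_2 (6T11, order 48), (S_3 x S_3) : C_2 (6T13, order 72), PGL(2,5) (6T14, order 120), S_6 (6T16, order 720). By Dedekind's theorem, for a prime p not dividing disc(f) the degrees of the irreducible factors of f mod p form the cycle type of an element of G. Factoring f modulo the 28 such primes p <= 127 (skipping 3, 17, 43, which divide the discriminant), each new pattern first appears at: mod 2: f = (x^6 + x^4 + x^2 + x + 1), pattern 6; mod 7: f = (x)(x^2 + 5x + 3)(x^3 + x^2 + 3), pattern 3+2+1; mod 11: f = (x^2 + 4x + 5)(x^4 + 2x^3 + 2x^2 + 2x + 8), pattern 4+2; mod 13: f = (x + 6)(x + 11)(x^2 + 3x + 5)(x^2 + 12x + 4), pattern 2+2+1+1; mod 61: f = (x + 3)(x + 5)(x + 11)(x + 22)(x^2 + 26x + 14), pattern 2+1+1+1+1; mod 97: f = (x + 11)(x + 13)(x + 50)(x^3 + 29x^2 + 18x + 24), pattern 3+1+1+1; mod 113: f = (x^2 + 6x + 15)(x^2 + 47x + 38)(x^2 + 66x + 24), pattern 2+2+2; mod 127: f = (x^3 + 42x^2 + 99x + 37)(x^3 + 91x^2 + 31x + 86), pattern 3+3. No other pattern occurs in this range, so the set of observed cycle types is {6, 3+2+1, 4+2, 2+2+1+1, 2+1+1+1+1, 3+1+1+1, 2+2+2, 3+3}. The candidates containing elements of all these cycle types are (S_3 x S_3) : C_2 (6T13) of order 72, S_6 (6T16) of order 720; the others are excluded. The observed types are precisely the cycle types that occur in (S_3 x S_3) : C_2 (6T13) (apart from the identity). Each of the other remaining candidates has further cycle types, and by the Chebotarev density theorem the matching factorization patterns would occur for a proportion of primes equal to their share of the group: S_6 (6T16) additionally contains elements of type 5+1, 4+1+1 (234 of its 720 elements, about 32% of primes). None of the 28 primes tested shows any such pattern (for each of these groups the chance of that is below 10^-4), which rules them out. Hence G = (S_3 x S_3) : C_2 (6T13), of order 72.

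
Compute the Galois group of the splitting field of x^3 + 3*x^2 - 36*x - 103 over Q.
The polynomial is an irreducible cubic over Q and its discriminant is 123201 = 351^2, a perfect square. For an irreducible cubic, a square discriminant forces the Galois group to be A_3, the cyclic group of order 3.

C_3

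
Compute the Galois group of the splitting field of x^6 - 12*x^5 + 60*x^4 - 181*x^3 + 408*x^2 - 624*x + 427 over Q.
(S_3 x S_3) : C_2 (order 72)

The polynomial f is an irreducible sextic over Q, so G = Gal(f/Q) is one of the 16 transitive subgroups 6T1, ..., 6T16 of S_6. The discriminant of f is -2573642648187, which is not a perfect square, so G is not contained in A_6. The transitive groups of degree 6 not contained in A_6 are: C_6 (6T1, order 6), S_3 (6T2, order 6), D_6 (6T3, order 12), C_3 x S_3 (6T5, order 18), A_4 x C_2 (6T6, order 24), S_4 (6T8, order 24), S_3 x S_3 (6T9, order 36), S_4 x C_2 (6T11, order 48), (S_3 x S_3) : C_2 (6T13, order 72), PGL(2,5) (6T14, order 120), S_6 (6T16, order 720). By Dedekind's theorem, for a prime p not dividing disc(f) the degrees of the irreducible factors of f mod p form the cycle type of an element of G. Factoring f modulo the 26 such primes p <= 127 (skipping 3, 13, 17, 41, 43, which divide the discriminant), each new pattern first appears at: mod 2: f = (x^6 + x^3 + 1), pattern 6; mod 7: f = (x)(x^2 + 4x + 5)(x^3 + 5x^2 + 4), pattern 3+2+1; mod 11: f = (x^2 + 5x + 10)(x^4 + 5x^3 + 3x^2 + 7x + 2), pattern 4+2; mod 31: f = (x + 6)(x + 25)(x^2 + 9x + 15)(x^2 + 10x + 22), pattern 2+2+1+1; mod 61: f = (x)(x + 10)(x + 27)(x + 52)(x^2 + 21x + 23), pattern 2+1+1+1+1; mod 97: f = (x + 22)(x + 33)(x + 88)(x^3 + 39x^2 + 72x + 46), pattern 3+1+1+1; mod 113: f = (x^2 + 42x + 108)(x^2 + 71x + 44)(x^2 + 101x + 90), pattern 2+2+2; mod 127: f = (x^3 + 43x^2 + 15x + 65)(x^3 + 72x^2 + 124x + 73), pattern 3+3. No other pattern occurs in this range, so the set of observed cycle types is {6, 3+2+1, 4+2, 2+2+1+1, 2+1+1+1+1, 3+1+1+1, 2+2+2, 3+3}. The candidates containing elements of all these cycle types are (S_3 x S_3) : C_2 (6T13) of order 72, S_6 (6T16) of order 720; the others are excluded. The observed types are precisely the cycle types that occur in (S_3 x S_3) : C_2 (6T13) (apart from the identity). Each of the other remaining candidates has further cycle types, and by the Chebotarev density theorem the matching factorization patterns would occur for a proportion of primes equal to their share of the group: S_6 (6T16) additionally contains elements of type 5+1, 4+1+1 (234 of its 720 elements, about 32% of primes). None of the 26 primes tested shows any such pattern (for each of these groups the chance of that is below 10^-4), which rules them out. Hence G = (S_3 x S_3) : C_2 (6T13), of order 72.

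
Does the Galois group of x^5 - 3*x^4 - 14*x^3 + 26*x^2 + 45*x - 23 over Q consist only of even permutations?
The polynomial is irreducible of degree 5 over Q. Its discriminant is 15352201216 = 123904^2, a perfect square. A Galois group lies in the alternating group exactly when the discriminant is a square in Q, so the Galois group (C_5) is contained in A_5.

Yes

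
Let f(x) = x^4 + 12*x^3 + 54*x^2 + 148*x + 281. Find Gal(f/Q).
The polynomial is an irreducible quartic over Q and its discriminant is 61952000, which is not a perfect square, so the Galois group is not contained in A_4. The resolvent cubic y^3 - 54*y^2 + 652*y - 1672 has exactly one rational root, so the Galois group is C_4 or D_4. The quartic becomes reducible over Q(sqrt(disc)), so the group is C_4.

C_4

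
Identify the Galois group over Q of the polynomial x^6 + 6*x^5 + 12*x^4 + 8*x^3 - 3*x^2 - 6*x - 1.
The polynomial f is an irreducible sextic over Q, so G = Gal(f/Q) is one of the 16 transitive subgroups 6T1, ..., 6T16 of S_6. The discriminant of f is -419904, which is not a perfect square, so G is not contained in A_6. The transitive groups of degree 6 not contained in A_6 are: C_6 (6T1, order 6), S_3 (6T2, order 6), D_6 (6T3, order 12), C_3 x S_3 (6T5, order 18), A_4 x C_2 (6T6, order 24), S_4 (6T8, order 24), S_3 x S_3 (6T9, order 36), S_4 x C_2 (6T11, order 48), (S_3 x S_3) : C_2 (6T13, order 72), PGL(2,5) (6T14, order 120), S_6 (6T16, order 720). By Dedekind's theorem, for a prime p not dividing disc(f) the degrees of the irreducible factors of f mod p form the cycle type of an element of G. Factoring f modulo the 33 such primes p <= 149 (skipping 2, 3, which divide the discriminant), each new pattern first appears at: mod 5: f = (x^3 + 2x^2 + 1)(x^3 + 4x^2 + 4x + 4), pattern 3+3; mod 7: f = (x^6 + 6x^5 + 5x^4 + x^3 + 4x^2 + x + 6), pattern 6; mod 17: f = (x + 3)(x + 16)(x^2 + 2x + 7)(x^2 + 2x + 13), pattern 2+2+1+1; mod 19: f = (x + 7)(x + 8)(x + 13)(x + 14)(x^2 + 2x + 7), pattern 2+1+1+1+1; mod 71: f = (x^2 + 2x + 41)(x^2 + 2x + 46)(x^2 + 2x + 55), pattern 2+2+2. No other pattern occurs in this range, so the set of observed cycle types is {3+3, 6, 2+2+1+1, 2+1+1+1+1, 2+2+2}. The candidates containing elements of all these cycle types are A_4 x C_2 (6T6) of order 24, S_4 x C_2 (6T11) of order 48, (S_3 x S_3) : C_2 (6T13) of order 72, S_6 (6T16) of order 720; the others are excluded. The observed types are precisely the cycle types that occur in A_4 x C_2 (6T6) (apart from the identity). Each of the other remaining candidates has further cycle types, and by the Chebotarev density theorem the matching factorization patterns would occur for a proportion of primes equal to their share of the group: S_4 x C_2 (6T11) additionally contains elements of type 4+2, 4+1+1 (12 of its 48 elements, about 25% of primes); (S_3 x S_3) : C_2 (6T13) additionally contains elements of type 4+2, 3+2+1, 3+1+1+1 (34 of its 72 elements, about 47% of primes); S_6 (6T16) additionally contains elements of type 5+1, 4+2, 4+1+1, 3+2+1, 3+1+1+1 (484 of its 720 elements, about 67% of primes). None of the 33 primes tested shows any such pattern (for each of these groups the chance of that is below 10^-4), which rules them out. Hence G = A_4 x C_2 (6T6), of order 24.

A_4 x C_2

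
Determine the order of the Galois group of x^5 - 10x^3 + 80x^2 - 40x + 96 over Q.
10

The degree of the splitting field over Q equals the order of the Galois group, so first determine the group. The polynomial f is an irreducible quintic over Q, so G = Gal(f/Q) is a transitive subgroup of S_5: one of C_5 (5T1, order 5), D_5 (5T2, order 10), F_20 (5T3, order 20), A_5 (5T4, order 60) or S_5 (5T5, order 120). The discriminant of f is 23040000000000 = 4800000^2, a perfect square, so G is contained in A_5. The transitive groups of degree 5 contained in A_5 are: C_5 (5T1, order 5), D_5 (5T2, order 10), A_5 (5T4, order 60). By Dedekind's theorem, for a prime p not dividing disc(f) the degrees of the irreducible factors of f mod p form the cycle type of an element of G. Factoring f modulo the 23 such primes p <= 101 (skipping 2, 3, 5, which divide the discriminant), each new pattern first appears at: mod 7: f = (x^5 + 4x^3 + 3x^2 + 2x + 5), pattern 5; mod 17: f = (x + 2)(x^2 + x + 6)(x^2 + 14x + 8), pattern 2+2+1. No other pattern occurs in this range, so the set of observed cycle types is {5, 2+2+1}. The candidates containing elements of all these cycle types are D_5 (5T2) of order 10, A_5 (5T4) of order 60; the others are excluded. The observed types are precisely the cycle types that occur in D_5 (5T2) (apart from the identity). Each of the other remaining candidates has further cycle types, and by the Chebotarev density theorem the matching factorization patterns would occur for a proportion of primes equal to their share of the group: A_5 (5T4) additionally contains elements of type 3+1+1 (20 of its 60 elements, about 33% of primes). None of the 23 primes tested shows any such pattern (for each of these groups the chance of that is below 10^-4), which rules them out. Hence G = D_5 (5T2), of order 10. The Galois group D_5 (5T2) has order 10, so the splitting field has degree 10 over Q.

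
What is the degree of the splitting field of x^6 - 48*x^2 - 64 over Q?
12

The degree of the splitting field over Q equals the order of the Galois group, so first determine the group. The polynomial f is an irreducible sextic over Q, so G = Gal(f/Q) is one of the 16 transitive subgroups 6T1, ..., 6T16 of S_6. The discriminant of f is 450868486864896 = 21233664^2, a perfect square, so G is contained in A_6. The transitive groups of degree 6 contained in A_6 are: A_4 (6T4, order 12), S_4 (6T7, order 24), (C_3 x C_3) : C_4 (6T10, order 36), PSL(2,5) (6T12, order 60), A_6 (6T15, order 360). By Dedekind's theorem, for a prime p not dividing disc(f) the degrees of the irreducible factors of f mod p form the cycle type of an element of G. Factoring f modulo the 33 such primes p <= 149 (skipping 2, 3, which divide the discriminant), each new pattern first appears at: mod 5: f = (x^3 + 2x^2 + 2x + 3)(x^3 + 3x^2 + 2x + 2), pattern 3+3; mod 17: f = (x + 4)(x + 13)(x^2 + 5)(x^2 + 11), pattern 2+2+1+1; mod 71: f = (x + 7)(x + 8)(x + 10)(x + 61)(x + 63)(x + 64), pattern 1+1+1+1+1+1. No other pattern occurs in this range, so the set of observed cycle types is {3+3, 2+2+1+1, 1+1+1+1+1+1}. The candidates containing elements of all these cycle types are A_4 (6T4) of order 12, S_4 (6T7) of order 24, (C_3 x C_3) : C_4 (6T10) of order 36, PSL(2,5) (6T12) of order 60, A_6 (6T15) of order 360; the others are excluded. The observed types are precisely the cycle types that occur in A_4 (6T4). Each of the other remaining candidates has further cycle types, and by the Chebotarev density theorem the matching factorization patterns would occur for a proportion of primes equal to their share of the group: S_4 (6T7) additionally contains elements of type 4+2 (6 of its 24 elements, about 25% of primes); (C_3 x C_3) : C_4 (6T10) additionally contains elements of type 4+2, 3+1+1+1 (22 of its 36 elements, about 61% of primes); PSL(2,5) (6T12) additionally contains elements of type 5+1 (24 of its 60 elements, about 40% of primes); A_6 (6T15) additionally contains elements of type 5+1, 4+2, 3+1+1+1 (274 of its 360 elements, about 76% of primes). None of the 33 primes tested shows any such pattern (for each of these groups the chance of that is below 10^-4), which rules them out. Hence G = A_4 (6T4), of order 12. The Galois group A_4 (6T4) has order 12, so the splitting field has degree 12 over Q.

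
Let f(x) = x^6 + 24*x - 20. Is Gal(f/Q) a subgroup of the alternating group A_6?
The polynomial is irreducible of degree 6 over Q. Its discriminant is 746496000000 = 864000^2, a perfect square. A Galois group lies in the alternating group exactly when the discriminant is a square in Q, so the Galois group (A_6) is contained in A_6.

Yes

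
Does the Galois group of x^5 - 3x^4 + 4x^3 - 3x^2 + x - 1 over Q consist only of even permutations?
Yes

The polynomial is irreducible of degree 5 over Q. Its discriminant is 2209 = 47^2, a perfect square. A Galois group lies in the alternating group exactly when the discriminant is a square in Q, so the Galois group (D_5) is contained in A_5.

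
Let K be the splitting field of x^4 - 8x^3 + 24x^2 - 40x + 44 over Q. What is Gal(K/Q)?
The polynomial is an irreducible quartic over Q and its discriminant is 331776 = 576^2, a perfect square, so the Galois group is contained in A_4. The resolvent cubic y^3 - 24*y^2 + 144*y - 192 is irreducible over Q. An irreducible resolvent with square discriminant gives A_4.

4T4: A_4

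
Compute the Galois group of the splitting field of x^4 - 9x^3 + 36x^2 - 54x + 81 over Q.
C_4 (also written C4)

The polynomial is an irreducible quartic over Q and its discriminant is 66430125, which is not a perfect square, so the Galois group is not contained in A_4. The resolvent cubic y^3 - 36*y^2 + 162*y + 2187 has exactly one rational root, so the Galois group is C_4 or D_4. The quartic becomes reducible over Q(sqrt(disc)), so the group is C_4.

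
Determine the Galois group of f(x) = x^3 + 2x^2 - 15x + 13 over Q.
C_3 (order 3)

The polynomial is an irreducible cubic over Q and its discriminant is 2401 = 49^2, a perfect square. For an irreducible cubic, a square discriminant forces the Galois group to be A_3, the cyclic group of order 3.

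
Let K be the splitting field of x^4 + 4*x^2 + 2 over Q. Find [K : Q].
4

The degree of the splitting field over Q equals the order of the Galois group, so first determine the group. The polynomial is an irreducible quartic over Q and its discriminant is 2048, which is not a perfect square, so the Galois group is not contained in A_4. The resolvent cubic y^3 - 4*y^2 - 8*y + 32 has exactly one rational root, so the Galois group is C_4 or D_4. The quartic becomes reducible over Q(sqrt(disc)), so the group is C_4. The Galois group C_4 (4T1) has order 4, so the splitting field has degree 4 over Q.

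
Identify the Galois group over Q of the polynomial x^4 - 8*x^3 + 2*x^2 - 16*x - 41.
D_4 (order 8)

The polynomial is an irreducible quartic over Q and its discriminant is -232989696, which is not a perfect square, so the Galois group is not contained in A_4. The resolvent cubic y^3 - 2*y^2 + 292*y + 2040 has exactly one rational root, so the Galois group is C_4 or D_4. The quartic remains irreducible over Q(sqrt(disc)), so the group is D_4.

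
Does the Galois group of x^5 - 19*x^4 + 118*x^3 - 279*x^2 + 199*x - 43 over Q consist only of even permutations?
The polynomial is irreducible of degree 5 over Q. Its discriminant is 1012703329 = 31823^2, a perfect square. A Galois group lies in the alternating group exactly when the discriminant is a square in Q, so the Galois group (C_5) is contained in A_5.

Yes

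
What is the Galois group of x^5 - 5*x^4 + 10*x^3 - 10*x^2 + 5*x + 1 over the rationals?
F_20

The polynomial f is an irreducible quintic over Q, so G = Gal(f/Q) is a transitive subgroup of S_5: one of C_5 (5T1, order 5), D_5 (5T2, order 10), F_20 (5T3, order 20), A_5 (5T4, order 60) or S_5 (5T5, order 120). The discriminant of f is 50000, which is not a perfect square, so G is not contained in A_5. The transitive groups of degree 5 not contained in A_5 are: F_20 (5T3, order 20), S_5 (5T5, order 120). By Dedekind's theorem, for a prime p not dividing disc(f) the degrees of the irreducible factors of f mod p form the cycle type of an element of G. Factoring f modulo the 18 such primes p <= 71 (skipping 2, 5, which divide the discriminant), each new pattern first appears at: mod 3: f = (x + 1)(x^4 + x^2 + x + 1), pattern 4+1; mod 11: f = (x^5 + 6x^4 + 10x^3 + x^2 + 5x + 1), pattern 5; mod 19: f = (x + 14)(x^2 + x + 14)(x^2 + 18x + 16), pattern 2+2+1. No other pattern occurs in this range, so the set of observed cycle types is {4+1, 5, 2+2+1}. The candidates containing elements of all these cycle types are F_20 (5T3) of order 20, S_5 (5T5) of order 120; the others are excluded. The observed types are precisely the cycle types that occur in F_20 (5T3) (apart from the identity). Each of the other remaining candidates has further cycle types, and by the Chebotarev density theorem the matching factorization patterns would occur for a proportion of primes equal to their share of the group: S_5 (5T5) additionally contains elements of type 3+2, 3+1+1, 2+1+1+1 (50 of its 120 elements, about 42% of primes). None of the 18 primes tested shows any such pattern (for each of these groups the chance of that is below 10^-4), which rules them out. Hence G = F_20 (5T3), of order 20.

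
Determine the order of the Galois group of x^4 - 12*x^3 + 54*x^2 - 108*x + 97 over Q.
4

The degree of the splitting field over Q equals the order of the Galois group, so first determine the group. The polynomial is an irreducible quartic over Q and its discriminant is 1048576 = 1024^2, a perfect square, so the Galois group is contained in A_4. The resolvent cubic y^3 - 54*y^2 + 908*y - 4680 splits completely over Q, which gives the Klein four-group V_4. The Galois group V_4 (4T2) has order 4, so the splitting field has degree 4 over Q.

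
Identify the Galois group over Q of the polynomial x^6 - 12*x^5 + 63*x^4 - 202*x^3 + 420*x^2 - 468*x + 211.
6T14: PGL(2,5)

The polynomial f is an irreducible sextic over Q, so G = Gal(f/Q) is one of the 16 transitive subgroups 6T1, ..., 6T16 of S_6. The discriminant of f is -28010528989632, which is not a perfect square, so G is not contained in A_6. The transitive groups of degree 6 not contained in A_6 are: C_6 (6T1, order 6), S_3 (6T2, order 6), D_6 (6T3, order 12), C_3 x S_3 (6T5, order 18), A_4 x C_2 (6T6, order 24), S_4 (6T8, order 24), S_3 x S_3 (6T9, order 36), S_4 x C_2 (6T11, order 48), (S_3 x S_3) : C_2 (6T13, order 72), PGL(2,5) (6T14, order 120), S_6 (6T16, order 720). By Dedekind's theorem, for a prime p not dividing disc(f) the degrees of the irreducible factors of f mod p form the cycle type of an element of G. Factoring f modulo the 21 such primes p <= 89 (skipping 2, 3, 7, which divide the discriminant), each new pattern first appears at: mod 5: f = (x^6 + 3x^5 + 3x^4 + 3x^3 + 2x + 1), pattern 6; mod 11: f = (x + 5)(x^5 + 5x^4 + 5x^3 + 4x^2 + 4x + 7), pattern 5+1; mod 13: f = (x + 6)(x + 12)(x^4 + 9x^3 + 11x^2 + 5x + 6), pattern 4+1+1; mod 23: f = (x + 5)(x + 18)(x^2 + 14x + 4)(x^2 + 20x + 11), pattern 2+2+1+1; mod 43: f = (x^3 + 37x^2 + 12x + 4)(x^3 + 37x^2 + 15x + 42), pattern 3+3; mod 61: f = (x^2 + 9x + 56)(x^2 + 11x + 55)(x^2 + 29x + 5), pattern 2+2+2. No other pattern occurs in this range, so the set of observed cycle types is {6, 5+1, 4+1+1, 2+2+1+1, 3+3, 2+2+2}. The candidates containing elements of all these cycle types are PGL(2,5) (6T14) of order 120, S_6 (6T16) of order 720; the others are excluded. The observed types are precisely the cycle types that occur in PGL(2,5) (6T14) (apart from the identity). Each of the other remaining candidates has further cycle types, and by the Chebotarev density theorem the matching factorization patterns would occur for a proportion of primes equal to their share of the group: S_6 (6T16) additionally contains elements of type 4+2, 3+2+1, 3+1+1+1, 2+1+1+1+1 (265 of its 720 elements, about 37% of primes). None of the 21 primes tested shows any such pattern (for each of these groups the chance of that is below 10^-4), which rules them out. Hence G = PGL(2,5) (6T14), of order 120.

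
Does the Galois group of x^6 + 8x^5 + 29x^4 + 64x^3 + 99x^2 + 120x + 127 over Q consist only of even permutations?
The polynomial is irreducible of degree 6 over Q. Its discriminant is -18046378835968, which is not a perfect square. A Galois group lies in the alternating group exactly when the discriminant is a square in Q, so the Galois group (C_6) is not contained in A_6.

No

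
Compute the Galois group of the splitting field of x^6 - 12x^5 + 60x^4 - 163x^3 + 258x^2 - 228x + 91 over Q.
The polynomial f is an irreducible sextic over Q, so G = Gal(f/Q) is one of the 16 transitive subgroups 6T1, ..., 6T16 of S_6. The discriminant of f is -177147, which is not a perfect square, so G is not contained in A_6. The transitive groups of degree 6 not contained in A_6 are: C_6 (6T1, order 6), S_3 (6T2, order 6), D_6 (6T3, order 12), C_3 x S_3 (6T5, order 18), A_4 x C_2 (6T6, order 24), S_4 (6T8, order 24), S_3 x S_3 (6T9, order 36), S_4 x C_2 (6T11, order 48), (S_3 x S_3) : C_2 (6T13, order 72), PGL(2,5) (6T14, order 120), S_6 (6T16, order 720). By Dedekind's theorem, for a prime p not dividing disc(f) the degrees of the irreducible factors of f mod p form the cycle type of an element of G. Factoring f modulo the 33 such primes p <= 139 (skipping 3, which divides the discriminant), each new pattern first appears at: mod 2: f = (x^6 + x^3 + 1), pattern 6; mod 7: f = (x)(x + 2)(x + 6)(x^3 + x^2 + 5x + 2), pattern 3+1+1+1; mod 17: f = (x^2 + 3)(x^2 + 8x + 4)(x^2 + 14x + 9), pattern 2+2+2; mod 19: f = (x^3 + 13x^2 + 12x + 2)(x^3 + 13x^2 + 12x + 17), pattern 3+3; mod 73: f = (x + 11)(x + 19)(x + 20)(x + 27)(x + 28)(x + 29), pattern 1+1+1+1+1+1. No other pattern occurs in this range, so the set of observed cycle types is {6, 3+1+1+1, 2+2+2, 3+3, 1+1+1+1+1+1}. The candidates containing elements of all these cycle types are C_3 x S_3 (6T5) of order 18, S_3 x S_3 (6T9) of order 36, (S_3 x S_3) : C_2 (6T13) of order 72, S_6 (6T16) of order 720; the others are excluded. The observed types are precisely the cycle types that occur in C_3 x S_3 (6T5). Each of the other remaining candidates has further cycle types, and by the Chebotarev density theorem the matching factorization patterns would occur for a proportion of primes equal to their share of the group: S_3 x S_3 (6T9) additionally contains elements of type 2+2+1+1 (9 of its 36 elements, about 25% of primes); (S_3 x S_3) : C_2 (6T13) additionally contains elements of type 4+2, 3+2+1, 2+2+1+1, 2+1+1+1+1 (45 of its 72 elements, about 62% of primes); S_6 (6T16) additionally contains elements of type 5+1, 4+2, 4+1+1, 3+2+1, 2+2+1+1, 2+1+1+1+1 (504 of its 720 elements, about 70% of primes). None of the 33 primes tested shows any such pattern (for each of these groups the chance of that is below 10^-4), which rules them out. Hence G = C_3 x S_3 (6T5), of order 18.

C_3 x S_3 (also written G18)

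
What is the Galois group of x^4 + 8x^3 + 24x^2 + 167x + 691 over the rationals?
C_4 (order 4)

The polynomial is an irreducible quartic over Q and its discriminant is 8038045125, which is not a perfect square, so the Galois group is not contained in A_4. The resolvent cubic y^3 - 24*y^2 - 1428*y - 5777 has exactly one rational root, so the Galois group is C_4 or D_4. The quartic becomes reducible over Q(sqrt(disc)), so the group is C_4.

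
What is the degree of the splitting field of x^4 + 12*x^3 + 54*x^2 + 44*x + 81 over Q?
12

The degree of the splitting field over Q equals the order of the Galois group, so first determine the group. The polynomial is an irreducible quartic over Q and its discriminant is 1358954496 = 36864^2, a perfect square, so the Galois group is contained in A_4. The resolvent cubic y^3 - 54*y^2 + 204*y + 3896 is irreducible over Q. An irreducible resolvent with square discriminant gives A_4. The Galois group A_4 (4T4) has order 12, so the splitting field has degree 12 over Q.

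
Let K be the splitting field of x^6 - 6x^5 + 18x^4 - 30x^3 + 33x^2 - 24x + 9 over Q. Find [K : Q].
The degree of the splitting field over Q equals the order of the Galois group, so first determine the group. The polynomial f is an irreducible sextic over Q, so G = Gal(f/Q) is one of the 16 transitive subgroups 6T1, ..., 6T16 of S_6. The discriminant of f is -16003008, which is not a perfect square, so G is not contained in A_6. The transitive groups of degree 6 not contained in A_6 are: C_6 (6T1, order 6), S_3 (6T2, order 6), D_6 (6T3, order 12), C_3 x S_3 (6T5, order 18), A_4 x C_2 (6T6, order 24), S_4 (6T8, order 24), S_3 x S_3 (6T9, order 36), S_4 x C_2 (6T11, order 48), (S_3 x S_3) : C_2 (6T13, order 72), PGL(2,5) (6T14, order 120), S_6 (6T16, order 720). By Dedekind's theorem, for a prime p not dividing disc(f) the degrees of the irreducible factors of f mod p form the cycle type of an element of G. Factoring f modulo the 21 such primes p <= 89 (skipping 2, 3, 7, which divide the discriminant), each new pattern first appears at: mod 5: f = (x^6 + 4x^5 + 3x^4 + 3x^2 + x + 4), pattern 6; mod 11: f = (x + 1)(x^5 + 4x^4 + 3x^3 + 9), pattern 5+1; mod 13: f = (x + 7)(x + 11)(x^4 + 2x^3 + 9x^2 + 5x + 4), pattern 4+1+1; mod 23: f = (x + 15)(x + 19)(x^2 + 13x + 3)(x^2 + 16x + 8), pattern 2+2+1+1; mod 43: f = (x^3 + 16x^2 + 6x + 18)(x^3 + 21x^2 + 20x + 22), pattern 3+3; mod 61: f = (x^2 + 12x + 46)(x^2 + 16x + 56)(x^2 + 27x + 5), pattern 2+2+2. No other pattern occurs in this range, so the set of observed cycle types is {6, 5+1, 4+1+1, 2+2+1+1, 3+3, 2+2+2}. The candidates containing elements of all these cycle types are PGL(2,5) (6T14) of order 120, S_6 (6T16) of order 720; the others are excluded. The observed types are precisely the cycle types that occur in PGL(2,5) (6T14) (apart from the identity). Each of the other remaining candidates has further cycle types, and by the Chebotarev density theorem the matching factorization patterns would occur for a proportion of primes equal to their share of the group: S_6 (6T16) additionally contains elements of type 4+2, 3+2+1, 3+1+1+1, 2+1+1+1+1 (265 of its 720 elements, about 37% of primes). None of the 21 primes tested shows any such pattern (for each of these groups the chance of that is below 10^-4), which rules them out. Hence G = PGL(2,5) (6T14), of order 120. The Galois group PGL(2,5) (6T14) has order 120, so the splitting field has degree 120 over Q.

120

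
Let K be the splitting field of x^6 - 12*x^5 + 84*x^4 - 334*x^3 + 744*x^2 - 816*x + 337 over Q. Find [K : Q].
The degree of the splitting field over Q equals the order of the Galois group, so first determine the group. The polynomial f is an irreducible sextic over Q, so G = Gal(f/Q) is one of the 16 transitive subgroups 6T1, ..., 6T16 of S_6. The discriminant of f is 273843168325632, which is not a perfect square, so G is not contained in A_6. The transitive groups of degree 6 not contained in A_6 are: C_6 (6T1, order 6), S_3 (6T2, order 6), D_6 (6T3, order 12), C_3 x S_3 (6T5, order 18), A_4 x C_2 (6T6, order 24), S_4 (6T8, order 24), S_3 x S_3 (6T9, order 36), S_4 x C_2 (6T11, order 48), (S_3 x S_3) : C_2 (6T13, order 72), PGL(2,5) (6T14, order 120), S_6 (6T16, order 720). By Dedekind's theorem, for a prime p not dividing disc(f) the degrees of the irreducible factors of f mod p form the cycle type of an element of G. Factoring f modulo the 79 such primes p <= 431 (skipping 2, 3, 19, 97, which divide the discriminant), each new pattern first appears at: mod 5: f = (x^6 + 3x^5 + 4x^4 + x^3 + 4x^2 + 4x + 2), pattern 6; mod 7: f = (x^2 + x + 6)(x^2 + 2x + 5)(x^2 + 6x + 4), pattern 2+2+2; mod 11: f = (x + 7)(x + 9)(x^2 + 7x + 8)(x^2 + 9x + 2), pattern 2+2+1+1; mod 13: f = (x^3 + 7x^2 + 9)(x^3 + 7x^2 + 9x + 10), pattern 3+3; mod 181: f = (x + 35)(x + 101)(x + 124)(x + 131)(x + 155)(x + 166), pattern 1+1+1+1+1+1. No other pattern occurs in this range, so the set of observed cycle types is {6, 2+2+2, 2+2+1+1, 3+3, 1+1+1+1+1+1}. The candidates containing elements of all these cycle types are D_6 (6T3) of order 12, A_4 x C_2 (6T6) of order 24, S_3 x S_3 (6T9) of order 36, S_4 x C_2 (6T11) of order 48, (S_3 x S_3) : C_2 (6T13) of order 72, PGL(2,5) (6T14) of order 120, S_6 (6T16) of order 720; the others are excluded. The observed types are precisely the cycle types that occur in D_6 (6T3). Each of the other remaining candidates has further cycle types, and by the Chebotarev density theorem the matching factorization patterns would occur for a proportion of primes equal to their share of the group: A_4 x C_2 (6T6) additionally contains elements of type 2+1+1+1+1 (3 of its 24 elements, about 12% of primes); S_3 x S_3 (6T9) additionally contains elements of type 3+1+1+1 (4 of its 36 elements, about 11% of primes); S_4 x C_2 (6T11) additionally contains elements of type 4+2, 4+1+1, 2+1+1+1+1 (15 of its 48 elements, about 31% of primes); (S_3 x S_3) : C_2 (6T13) additionally contains elements of type 4+2, 3+2+1, 3+1+1+1, 2+1+1+1+1 (40 of its 72 elements, about 56% of primes); PGL(2,5) (6T14) additionally contains elements of type 5+1, 4+1+1 (54 of its 120 elements, about 45% of primes); S_6 (6T16) additionally contains elements of type 5+1, 4+2, 4+1+1, 3+2+1, 3+1+1+1, 2+1+1+1+1 (499 of its 720 elements, about 69% of primes). None of the 79 primes tested shows any such pattern (for each of these groups the chance of that is below 10^-4), which rules them out. Hence G = D_6 (6T3), of order 12. The Galois group D_6 (6T3) has order 12, so the splitting field has degree 12 over Q.

12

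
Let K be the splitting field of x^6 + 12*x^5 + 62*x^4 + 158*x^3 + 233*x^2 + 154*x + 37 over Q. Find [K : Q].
48

The degree of the splitting field over Q equals the order of the Galois group, so first determine the group. The polynomial f is an irreducible sextic over Q, so G = Gal(f/Q) is one of the 16 transitive subgroups 6T1, ..., 6T16 of S_6. The discriminant of f is -15635001708544, which is not a perfect square, so G is not contained in A_6. The transitive groups of degree 6 not contained in A_6 are: C_6 (6T1, order 6), S_3 (6T2, order 6), D_6 (6T3, order 12), C_3 x S_3 (6T5, order 18), A_4 x C_2 (6T6, order 24), S_4 (6T8, order 24), S_3 x S_3 (6T9, order 36), S_4 x C_2 (6T11, order 48), (S_3 x S_3) : C_2 (6T13, order 72), PGL(2,5) (6T14, order 120), S_6 (6T16, order 720). By Dedekind's theorem, for a prime p not dividing disc(f) the degrees of the irreducible factors of f mod p form the cycle type of an element of G. Factoring f modulo the 17 such primes p <= 67 (skipping 2, 31, which divide the discriminant), each new pattern first appears at: mod 3: f = (x + 1)(x + 2)(x^4 + 2x + 2), pattern 4+1+1; mod 5: f = (x^3 + 3x + 3)(x^3 + 2x^2 + 4x + 4), pattern 3+3; mod 7: f = (x^6 + 5x^5 + 6x^4 + 4x^3 + 2x^2 + 2), pattern 6; mod 11: f = (x^2 + 4)(x^2 + 4x + 7)(x^2 + 8x + 8), pattern 2+2+2; mod 13: f = (x^2 + 5x + 1)(x^4 + 7x^3 + 8x + 11), pattern 4+2; mod 37: f = (x)(x + 17)(x^2 + 34x + 6)(x^2 + 35x + 24), pattern 2+2+1+1; mod 47: f = (x + 7)(x + 17)(x + 18)(x + 37)(x^2 + 27x + 7), pattern 2+1+1+1+1. No other pattern occurs in this range, so the set of observed cycle types is {4+1+1, 3+3, 6, 2+2+2, 4+2, 2+2+1+1, 2+1+1+1+1}. The candidates containing elements of all these cycle types are S_4 x C_2 (6T11) of order 48, S_6 (6T16) of order 720; the others are excluded. The observed types are precisely the cycle types that occur in S_4 x C_2 (6T11) (apart from the identity). Each of the other remaining candidates has further cycle types, and by the Chebotarev density theorem the matching factorization patterns would occur for a proportion of primes equal to their share of the group: S_6 (6T16) additionally contains elements of type 5+1, 3+2+1, 3+1+1+1 (304 of its 720 elements, about 42% of primes). None of the 17 primes tested shows any such pattern (for each of these groups the chance of that is below 10^-4), which rules them out. Hence G = S_4 x C_2 (6T11), of order 48. The Galois group S_4 x C_2 (6T11) has order 48, so the splitting field has degree 48 over Q.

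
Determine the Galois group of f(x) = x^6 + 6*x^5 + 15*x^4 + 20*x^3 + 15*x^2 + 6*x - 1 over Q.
D_6 (order 12)

The polynomial f is an irreducible sextic over Q, so G = Gal(f/Q) is one of the 16 transitive subgroups 6T1, ..., 6T16 of S_6. The discriminant of f is 1492992, which is not a perfect square, so G is not contained in A_6. The transitive groups of degree 6 not contained in A_6 are: C_6 (6T1, order 6), S_3 (6T2, order 6), D_6 (6T3, order 12), C_3 x S_3 (6T5, order 18), A_4 x C_2 (6T6, order 24), S_4 (6T8, order 24), S_3 x S_3 (6T9, order 36), S_4 x C_2 (6T11, order 48), (S_3 x S_3) : C_2 (6T13, order 72), PGL(2,5) (6T14, order 120), S_6 (6T16, order 720). By Dedekind's theorem, for a prime p not dividing disc(f) the degrees of the irreducible factors of f mod p form the cycle type of an element of G. Factoring f modulo the 79 such primes p <= 419 (skipping 2, 3, which divide the discriminant), each new pattern first appears at: mod 5: f = (x^2 + x + 2)(x^2 + 2x + 3)(x^2 + 3x + 4), pattern 2+2+2; mod 7: f = (x^3 + 3x^2 + 3x + 4)(x^3 + 3x^2 + 3x + 5), pattern 3+3; mod 13: f = (x^6 + 6x^5 + 2x^4 + 7x^3 + 2x^2 + 6x + 12), pattern 6; mod 17: f = (x + 6)(x + 13)(x^2 + 7x + 14)(x^2 + 14x + 4), pattern 2+2+1+1; mod 31: f = (x + 3)(x + 11)(x + 13)(x + 20)(x + 22)(x + 30), pattern 1+1+1+1+1+1. No other pattern occurs in this range, so the set of observed cycle types is {2+2+2, 3+3, 6, 2+2+1+1, 1+1+1+1+1+1}. The candidates containing elements of all these cycle types are D_6 (6T3) of order 12, A_4 x C_2 (6T6) of order 24, S_3 x S_3 (6T9) of order 36, S_4 x C_2 (6T11) of order 48, (S_3 x S_3) : C_2 (6T13) of order 72, PGL(2,5) (6T14) of order 120, S_6 (6T16) of order 720; the others are excluded. The observed types are precisely the cycle types that occur in D_6 (6T3). Each of the other remaining candidates has further cycle types, and by the Chebotarev density theorem the matching factorization patterns would occur for a proportion of primes equal to their share of the group: A_4 x C_2 (6T6) additionally contains elements of type 2+1+1+1+1 (3 of its 24 elements, about 12% of primes); S_3 x S_3 (6T9) additionally contains elements of type 3+1+1+1 (4 of its 36 elements, about 11% of primes); S_4 x C_2 (6T11) additionally contains elements of type 4+2, 4+1+1, 2+1+1+1+1 (15 of its 48 elements, about 31% of primes); (S_3 x S_3) : C_2 (6T13) additionally contains elements of type 4+2, 3+2+1, 3+1+1+1, 2+1+1+1+1 (40 of its 72 elements, about 56% of primes); PGL(2,5) (6T14) additionally contains elements of type 5+1, 4+1+1 (54 of its 120 elements, about 45% of primes); S_6 (6T16) additionally contains elements of type 5+1, 4+2, 4+1+1, 3+2+1, 3+1+1+1, 2+1+1+1+1 (499 of its 720 elements, about 69% of primes). None of the 79 primes tested shows any such pattern (for each of these groups the chance of that is below 10^-4), which rules them out. Hence G = D_6 (6T3), of order 12.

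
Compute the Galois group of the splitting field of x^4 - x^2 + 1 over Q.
V_4

The polynomial is an irreducible quartic over Q and its discriminant is 144 = 12^2, a perfect square, so the Galois group is contained in A_4. The resolvent cubic y^3 + y^2 - 4*y - 4 splits completely over Q, which gives the Klein four-group V_4.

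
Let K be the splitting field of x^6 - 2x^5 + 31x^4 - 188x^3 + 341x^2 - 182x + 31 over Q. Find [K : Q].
The degree of the splitting field over Q equals the order of the Galois group, so first determine the group. The polynomial f is an irreducible sextic over Q, so G = Gal(f/Q) is one of the 16 transitive subgroups 6T1, ..., 6T16 of S_6. The discriminant of f is -8084222443520000, which is not a perfect square, so G is not contained in A_6. The transitive groups of degree 6 not contained in A_6 are: C_6 (6T1, order 6), S_3 (6T2, order 6), D_6 (6T3, order 12), C_3 x S_3 (6T5, order 18), A_4 x C_2 (6T6, order 24), S_4 (6T8, order 24), S_3 x S_3 (6T9, order 36), S_4 x C_2 (6T11, order 48), (S_3 x S_3) : C_2 (6T13, order 72), PGL(2,5) (6T14, order 120), S_6 (6T16, order 720). By Dedekind's theorem, for a prime p not dividing disc(f) the degrees of the irreducible factors of f mod p form the cycle type of an element of G. Factoring f modulo the 22 such primes p <= 89 (skipping 2, 5, which divide the discriminant), each new pattern first appears at: mod 3: f = (x^3 + 2x + 1)(x^3 + x^2 + 2x + 1), pattern 3+3; mod 7: f = (x^2 + 2x + 3)(x^2 + 4x + 6)(x^2 + 6x + 6), pattern 2+2+2; mod 13: f = (x + 2)(x + 8)(x^4 + x^3 + 5x^2 + 6x + 6), pattern 4+1+1; mod 43: f = (x + 6)(x + 9)(x^2 + x + 4)(x^2 + 25x + 31), pattern 2+2+1+1. No other pattern occurs in this range, so the set of observed cycle types is {3+3, 2+2+2, 4+1+1, 2+2+1+1}. The candidates containing elements of all these cycle types are S_4 (6T8) of order 24, S_4 x C_2 (6T11) of order 48, PGL(2,5) (6T14) of order 120, S_6 (6T16) of order 720; the others are excluded. The observed types are precisely the cycle types that occur in S_4 (6T8) (apart from the identity). Each of the other remaining candidates has further cycle types, and by the Chebotarev density theorem the matching factorization patterns would occur for a proportion of primes equal to their share of the group: S_4 x C_2 (6T11) additionally contains elements of type 6, 4+2, 2+1+1+1+1 (17 of its 48 elements, about 35% of primes); PGL(2,5) (6T14) additionally contains elements of type 6, 5+1 (44 of its 120 elements, about 37% of primes); S_6 (6T16) additionally contains elements of type 6, 5+1, 4+2, 3+2+1, 3+1+1+1, 2+1+1+1+1 (529 of its 720 elements, about 73% of primes). None of the 22 primes tested shows any such pattern (for each of these groups the chance of that is below 10^-4), which rules them out. Hence G = S_4 (6T8), of order 24. The Galois group S_4 (6T8) has order 24, so the splitting field has degree 24 over Q.

24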